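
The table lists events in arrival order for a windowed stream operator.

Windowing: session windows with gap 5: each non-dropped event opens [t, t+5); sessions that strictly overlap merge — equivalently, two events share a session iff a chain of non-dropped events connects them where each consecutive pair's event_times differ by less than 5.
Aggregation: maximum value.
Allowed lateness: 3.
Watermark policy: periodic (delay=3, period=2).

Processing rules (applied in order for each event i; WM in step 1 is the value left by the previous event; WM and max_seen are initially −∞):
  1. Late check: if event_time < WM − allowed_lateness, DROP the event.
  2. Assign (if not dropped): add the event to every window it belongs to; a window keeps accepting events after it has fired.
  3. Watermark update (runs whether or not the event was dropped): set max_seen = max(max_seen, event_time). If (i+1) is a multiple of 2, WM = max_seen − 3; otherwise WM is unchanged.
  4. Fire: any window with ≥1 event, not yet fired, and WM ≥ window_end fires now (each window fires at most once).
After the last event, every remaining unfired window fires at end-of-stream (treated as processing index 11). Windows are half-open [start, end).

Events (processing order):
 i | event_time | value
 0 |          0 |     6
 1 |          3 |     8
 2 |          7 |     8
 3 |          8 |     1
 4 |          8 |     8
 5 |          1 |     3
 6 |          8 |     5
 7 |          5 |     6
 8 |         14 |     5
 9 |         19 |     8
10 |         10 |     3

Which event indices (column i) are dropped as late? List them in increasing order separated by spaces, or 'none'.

5 10

i=0 t=0 v=6: → [0,5); WM=−∞
i=1 t=3 v=8: → [0,8); WM=0
i=2 t=7 v=8: → [0,12); WM=0
i=3 t=8 v=1: → [0,13); WM=5
i=4 t=8 v=8: → [0,13); WM=5
i=5 t=1 v=3: DROP (t<5-3); WM=5
i=6 t=8 v=5: → [0,13); WM=5
i=7 t=5 v=6: → [0,13); WM=5
i=8 t=14 v=5: → [14,19); WM=5
i=9 t=19 v=8: → [19,24); WM=16
i=10 t=10 v=3: DROP (t<16-3); WM=16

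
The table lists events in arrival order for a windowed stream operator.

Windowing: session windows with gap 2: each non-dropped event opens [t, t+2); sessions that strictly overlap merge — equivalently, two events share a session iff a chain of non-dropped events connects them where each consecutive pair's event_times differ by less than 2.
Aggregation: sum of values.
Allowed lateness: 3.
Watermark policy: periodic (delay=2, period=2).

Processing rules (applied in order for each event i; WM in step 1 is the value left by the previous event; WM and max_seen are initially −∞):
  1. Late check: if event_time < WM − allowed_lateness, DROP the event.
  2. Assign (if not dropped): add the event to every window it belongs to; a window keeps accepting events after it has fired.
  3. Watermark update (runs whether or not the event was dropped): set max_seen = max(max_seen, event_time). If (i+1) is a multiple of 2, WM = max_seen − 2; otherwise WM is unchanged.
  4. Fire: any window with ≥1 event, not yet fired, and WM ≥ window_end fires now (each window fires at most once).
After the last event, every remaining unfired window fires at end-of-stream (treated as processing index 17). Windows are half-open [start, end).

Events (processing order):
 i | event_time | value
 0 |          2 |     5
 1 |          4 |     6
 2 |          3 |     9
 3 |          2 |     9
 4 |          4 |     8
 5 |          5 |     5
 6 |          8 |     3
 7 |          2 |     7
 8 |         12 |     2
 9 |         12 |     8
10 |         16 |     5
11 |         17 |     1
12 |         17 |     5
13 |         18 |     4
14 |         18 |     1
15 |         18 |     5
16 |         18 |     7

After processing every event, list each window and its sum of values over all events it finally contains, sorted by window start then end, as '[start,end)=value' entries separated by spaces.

i=0 t=2 v=5: → [2,4); WM=−∞
i=1 t=4 v=6: → [4,6); WM=2
i=2 t=3 v=9: → [2,6); WM=2
i=3 t=2 v=9: → [2,6); WM=2
i=4 t=4 v=8: → [2,6); WM=2
i=5 t=5 v=5: → [2,7); WM=3
i=6 t=8 v=3: → [8,10); WM=3
i=7 t=2 v=7: → [2,7); WM=6
i=8 t=12 v=2: → [12,14); WM=6
i=9 t=12 v=8: → [12,14); WM=10
i=10 t=16 v=5: → [16,18); WM=10
i=11 t=17 v=1: → [16,19); WM=15
i=12 t=17 v=5: → [16,19); WM=15
i=13 t=18 v=4: → [16,20); WM=16
i=14 t=18 v=1: → [16,20); WM=16
i=15 t=18 v=5: → [16,20); WM=16
i=16 t=18 v=7: → [16,20); WM=16

[2,7)=49 [8,10)=3 [12,14)=10 [16,20)=28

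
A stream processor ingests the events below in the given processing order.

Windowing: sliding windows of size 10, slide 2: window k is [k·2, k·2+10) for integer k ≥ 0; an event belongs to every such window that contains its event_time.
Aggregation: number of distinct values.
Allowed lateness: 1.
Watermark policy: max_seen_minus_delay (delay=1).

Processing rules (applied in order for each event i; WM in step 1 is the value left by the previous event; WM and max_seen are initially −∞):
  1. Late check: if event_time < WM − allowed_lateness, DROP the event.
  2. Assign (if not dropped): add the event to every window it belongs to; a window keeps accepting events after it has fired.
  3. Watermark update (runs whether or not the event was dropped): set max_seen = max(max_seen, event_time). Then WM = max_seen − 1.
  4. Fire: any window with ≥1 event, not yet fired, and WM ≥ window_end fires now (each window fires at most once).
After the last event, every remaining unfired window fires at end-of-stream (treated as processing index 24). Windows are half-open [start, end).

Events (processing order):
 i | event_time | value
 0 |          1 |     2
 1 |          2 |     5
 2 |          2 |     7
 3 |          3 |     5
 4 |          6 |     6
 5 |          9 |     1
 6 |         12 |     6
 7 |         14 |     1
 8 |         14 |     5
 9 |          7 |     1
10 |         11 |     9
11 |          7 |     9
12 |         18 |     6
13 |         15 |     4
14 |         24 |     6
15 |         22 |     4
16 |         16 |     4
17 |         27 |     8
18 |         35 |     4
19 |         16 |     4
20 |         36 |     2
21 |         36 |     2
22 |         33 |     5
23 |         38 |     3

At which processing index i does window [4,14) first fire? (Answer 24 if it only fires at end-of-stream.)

i=0 t=1 v=2: → [0,10); WM=0
i=1 t=2 v=5: → [2,12),[0,10); WM=1
i=2 t=2 v=7: → [2,12),[0,10); WM=1
i=3 t=3 v=5: → [2,12),[0,10); WM=2
i=4 t=6 v=6: → [6,16),[4,14),[2,12),[0,10); WM=5
i=5 t=9 v=1: → [8,18),[6,16),[4,14),[2,12),[0,10); WM=8
i=6 t=12 v=6: → [12,22),[10,20),[8,18),[6,16),[4,14); WM=11; [0,10) fires=5
i=7 t=14 v=1: → [14,24),[12,22),[10,20),[8,18),[6,16); WM=13; [2,12) fires=4
i=8 t=14 v=5: → [14,24),[12,22),[10,20),[8,18),[6,16); WM=13
i=9 t=7 v=1: DROP (t<13-1); WM=13
i=10 t=11 v=9: DROP (t<13-1); WM=13
i=11 t=7 v=9: DROP (t<13-1); WM=13
i=12 t=18 v=6: → [18,28),[16,26),[14,24),[12,22),[10,20); WM=17; [4,14) fires=2 [6,16) fires=3
i=13 t=15 v=4: DROP (t<17-1); WM=17
i=14 t=24 v=6: → [24,34),[22,32),[20,30),[18,28),[16,26); WM=23; [8,18) fires=3 [10,20) fires=3 [12,22) fires=3
i=15 t=22 v=4: → [22,32),[20,30),[18,28),[16,26),[14,24); WM=23
i=16 t=16 v=4: DROP (t<23-1); WM=23
i=17 t=27 v=8: → [26,36),[24,34),[22,32),[20,30),[18,28); WM=26; [14,24) fires=4 [16,26) fires=2
i=18 t=35 v=4: → [34,44),[32,42),[30,40),[28,38),[26,36); WM=34; [18,28) fires=3 [20,30) fires=3 [22,32) fires=3 [24,34) fires=2
i=19 t=16 v=4: DROP (t<34-1); WM=34
i=20 t=36 v=2: → [36,46),[34,44),[32,42),[30,40),[28,38); WM=35
i=21 t=36 v=2: → [36,46),[34,44),[32,42),[30,40),[28,38); WM=35
i=22 t=33 v=5: DROP (t<35-1); WM=35
i=23 t=38 v=3: → [38,48),[36,46),[34,44),[32,42),[30,40); WM=37; [26,36) fires=2

12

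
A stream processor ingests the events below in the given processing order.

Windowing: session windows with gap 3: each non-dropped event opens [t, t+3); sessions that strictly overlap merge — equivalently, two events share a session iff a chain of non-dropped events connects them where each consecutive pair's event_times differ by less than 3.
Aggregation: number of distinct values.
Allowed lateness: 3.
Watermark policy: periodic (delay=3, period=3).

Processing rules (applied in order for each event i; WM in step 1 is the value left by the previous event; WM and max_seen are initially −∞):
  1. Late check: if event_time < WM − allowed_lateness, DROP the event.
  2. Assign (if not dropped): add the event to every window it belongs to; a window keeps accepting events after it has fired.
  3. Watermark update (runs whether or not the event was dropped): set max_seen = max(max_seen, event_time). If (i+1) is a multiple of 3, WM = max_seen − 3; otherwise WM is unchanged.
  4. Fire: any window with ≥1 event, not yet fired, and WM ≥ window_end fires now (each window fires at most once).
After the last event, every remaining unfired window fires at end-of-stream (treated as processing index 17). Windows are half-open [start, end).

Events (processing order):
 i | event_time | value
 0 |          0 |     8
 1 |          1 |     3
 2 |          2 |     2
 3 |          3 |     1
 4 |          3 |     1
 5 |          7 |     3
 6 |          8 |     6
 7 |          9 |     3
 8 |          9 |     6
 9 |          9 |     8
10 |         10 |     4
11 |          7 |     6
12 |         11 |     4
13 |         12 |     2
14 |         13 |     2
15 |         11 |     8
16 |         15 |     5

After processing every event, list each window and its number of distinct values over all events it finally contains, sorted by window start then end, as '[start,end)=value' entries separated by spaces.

[0,6)=4 [7,18)=6

i=0 t=0 v=8: → [0,3); WM=−∞
i=1 t=1 v=3: → [0,4); WM=−∞
i=2 t=2 v=2: → [0,5); WM=-1
i=3 t=3 v=1: → [0,6); WM=-1
i=4 t=3 v=1: → [0,6); WM=-1
i=5 t=7 v=3: → [7,10); WM=4
i=6 t=8 v=6: → [7,11); WM=4
i=7 t=9 v=3: → [7,12); WM=4
i=8 t=9 v=6: → [7,12); WM=6
i=9 t=9 v=8: → [7,12); WM=6
i=10 t=10 v=4: → [7,13); WM=6
i=11 t=7 v=6: → [7,13); WM=7
i=12 t=11 v=4: → [7,14); WM=7
i=13 t=12 v=2: → [7,15); WM=7
i=14 t=13 v=2: → [7,16); WM=10
i=15 t=11 v=8: → [7,16); WM=10
i=16 t=15 v=5: → [7,18); WM=10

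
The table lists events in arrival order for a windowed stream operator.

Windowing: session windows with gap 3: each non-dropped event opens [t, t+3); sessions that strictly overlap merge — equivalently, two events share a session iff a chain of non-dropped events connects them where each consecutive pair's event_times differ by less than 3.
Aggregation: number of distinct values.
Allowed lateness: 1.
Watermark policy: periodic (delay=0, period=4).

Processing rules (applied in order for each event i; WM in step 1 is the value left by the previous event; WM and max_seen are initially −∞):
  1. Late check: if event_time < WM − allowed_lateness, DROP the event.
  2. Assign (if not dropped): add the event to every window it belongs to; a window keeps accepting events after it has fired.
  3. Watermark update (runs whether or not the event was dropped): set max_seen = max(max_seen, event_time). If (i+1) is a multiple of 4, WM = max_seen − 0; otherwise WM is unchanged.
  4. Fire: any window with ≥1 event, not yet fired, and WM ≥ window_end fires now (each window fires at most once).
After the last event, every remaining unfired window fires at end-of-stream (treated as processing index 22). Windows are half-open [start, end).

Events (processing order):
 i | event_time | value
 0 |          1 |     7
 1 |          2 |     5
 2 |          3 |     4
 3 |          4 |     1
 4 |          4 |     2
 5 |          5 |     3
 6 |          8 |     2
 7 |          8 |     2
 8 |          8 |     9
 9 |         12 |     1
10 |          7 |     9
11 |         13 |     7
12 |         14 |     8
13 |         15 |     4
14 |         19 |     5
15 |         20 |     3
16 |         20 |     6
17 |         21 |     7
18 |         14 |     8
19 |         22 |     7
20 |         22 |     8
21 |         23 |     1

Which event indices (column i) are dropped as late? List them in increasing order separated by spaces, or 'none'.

18

i=0 t=1 v=7: → [1,4); WM=−∞
i=1 t=2 v=5: → [1,5); WM=−∞
i=2 t=3 v=4: → [1,6); WM=−∞
i=3 t=4 v=1: → [1,7); WM=4
i=4 t=4 v=2: → [1,7); WM=4
i=5 t=5 v=3: → [1,8); WM=4
i=6 t=8 v=2: → [8,11); WM=4
i=7 t=8 v=2: → [8,11); WM=8
i=8 t=8 v=9: → [8,11); WM=8
i=9 t=12 v=1: → [12,15); WM=8
i=10 t=7 v=9: → [1,11); WM=8
i=11 t=13 v=7: → [12,16); WM=13
i=12 t=14 v=8: → [12,17); WM=13
i=13 t=15 v=4: → [12,18); WM=13
i=14 t=19 v=5: → [19,22); WM=13
i=15 t=20 v=3: → [19,23); WM=20
i=16 t=20 v=6: → [19,23); WM=20
i=17 t=21 v=7: → [19,24); WM=20
i=18 t=14 v=8: DROP (t<20-1); WM=20
i=19 t=22 v=7: → [19,25); WM=22
i=20 t=22 v=8: → [19,25); WM=22
i=21 t=23 v=1: → [19,26); WM=22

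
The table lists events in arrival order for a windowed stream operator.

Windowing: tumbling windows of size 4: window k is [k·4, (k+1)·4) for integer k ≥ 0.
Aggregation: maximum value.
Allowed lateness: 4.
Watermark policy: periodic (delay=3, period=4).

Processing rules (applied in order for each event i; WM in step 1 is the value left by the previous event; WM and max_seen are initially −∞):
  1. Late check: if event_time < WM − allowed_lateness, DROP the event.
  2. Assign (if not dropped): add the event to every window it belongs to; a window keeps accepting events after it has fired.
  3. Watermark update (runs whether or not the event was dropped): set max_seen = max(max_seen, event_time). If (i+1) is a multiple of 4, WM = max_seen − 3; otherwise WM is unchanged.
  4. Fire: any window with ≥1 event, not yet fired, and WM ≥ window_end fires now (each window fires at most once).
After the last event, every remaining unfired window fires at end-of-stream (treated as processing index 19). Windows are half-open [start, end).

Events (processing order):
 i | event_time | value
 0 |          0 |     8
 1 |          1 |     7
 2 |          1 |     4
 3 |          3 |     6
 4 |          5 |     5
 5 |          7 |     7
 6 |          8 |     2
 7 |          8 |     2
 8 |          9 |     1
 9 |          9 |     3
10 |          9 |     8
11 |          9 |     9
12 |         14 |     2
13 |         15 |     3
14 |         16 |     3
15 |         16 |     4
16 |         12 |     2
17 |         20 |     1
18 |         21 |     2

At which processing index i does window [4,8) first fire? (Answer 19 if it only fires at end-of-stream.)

15

i=0 t=0 v=8: → [0,4); WM=−∞
i=1 t=1 v=7: → [0,4); WM=−∞
i=2 t=1 v=4: → [0,4); WM=−∞
i=3 t=3 v=6: → [0,4); WM=0
i=4 t=5 v=5: → [4,8); WM=0
i=5 t=7 v=7: → [4,8); WM=0
i=6 t=8 v=2: → [8,12); WM=0
i=7 t=8 v=2: → [8,12); WM=5; [0,4) fires=8
i=8 t=9 v=1: → [8,12); WM=5
i=9 t=9 v=3: → [8,12); WM=5
i=10 t=9 v=8: → [8,12); WM=5
i=11 t=9 v=9: → [8,12); WM=6
i=12 t=14 v=2: → [12,16); WM=6
i=13 t=15 v=3: → [12,16); WM=6
i=14 t=16 v=3: → [16,20); WM=6
i=15 t=16 v=4: → [16,20); WM=13; [4,8) fires=7 [8,12) fires=9
i=16 t=12 v=2: → [12,16); WM=13
i=17 t=20 v=1: → [20,24); WM=13
i=18 t=21 v=2: → [20,24); WM=13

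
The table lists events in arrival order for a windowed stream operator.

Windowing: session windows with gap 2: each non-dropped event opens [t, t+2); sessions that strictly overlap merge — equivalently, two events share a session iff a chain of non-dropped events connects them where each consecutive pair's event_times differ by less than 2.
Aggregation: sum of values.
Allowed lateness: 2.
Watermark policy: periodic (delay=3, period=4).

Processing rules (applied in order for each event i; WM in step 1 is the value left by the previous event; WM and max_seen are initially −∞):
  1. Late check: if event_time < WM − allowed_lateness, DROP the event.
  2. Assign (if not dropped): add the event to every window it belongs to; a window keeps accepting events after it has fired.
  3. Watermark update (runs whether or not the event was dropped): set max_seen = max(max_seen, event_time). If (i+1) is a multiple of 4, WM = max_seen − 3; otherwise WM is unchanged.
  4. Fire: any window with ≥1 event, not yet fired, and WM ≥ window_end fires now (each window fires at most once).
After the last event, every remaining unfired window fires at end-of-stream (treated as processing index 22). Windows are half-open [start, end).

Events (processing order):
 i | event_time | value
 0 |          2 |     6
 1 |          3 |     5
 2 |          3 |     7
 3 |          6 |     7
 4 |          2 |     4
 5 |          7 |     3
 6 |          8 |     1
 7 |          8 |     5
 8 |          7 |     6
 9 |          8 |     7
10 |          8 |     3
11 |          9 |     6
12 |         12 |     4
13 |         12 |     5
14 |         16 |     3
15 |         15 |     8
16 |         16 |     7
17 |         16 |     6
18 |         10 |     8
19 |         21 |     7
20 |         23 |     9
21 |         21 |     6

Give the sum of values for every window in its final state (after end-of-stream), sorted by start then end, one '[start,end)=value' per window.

i=0 t=2 v=6: → [2,4); WM=−∞
i=1 t=3 v=5: → [2,5); WM=−∞
i=2 t=3 v=7: → [2,5); WM=−∞
i=3 t=6 v=7: → [6,8); WM=3
i=4 t=2 v=4: → [2,5); WM=3
i=5 t=7 v=3: → [6,9); WM=3
i=6 t=8 v=1: → [6,10); WM=3
i=7 t=8 v=5: → [6,10); WM=5
i=8 t=7 v=6: → [6,10); WM=5
i=9 t=8 v=7: → [6,10); WM=5
i=10 t=8 v=3: → [6,10); WM=5
i=11 t=9 v=6: → [6,11); WM=6
i=12 t=12 v=4: → [12,14); WM=6
i=13 t=12 v=5: → [12,14); WM=6
i=14 t=16 v=3: → [16,18); WM=6
i=15 t=15 v=8: → [15,18); WM=13
i=16 t=16 v=7: → [15,18); WM=13
i=17 t=16 v=6: → [15,18); WM=13
i=18 t=10 v=8: DROP (t<13-2); WM=13
i=19 t=21 v=7: → [21,23); WM=18
i=20 t=23 v=9: → [23,25); WM=18
i=21 t=21 v=6: → [21,23); WM=18

[2,5)=22 [6,11)=38 [12,14)=9 [15,18)=24 [21,23)=13 [23,25)=9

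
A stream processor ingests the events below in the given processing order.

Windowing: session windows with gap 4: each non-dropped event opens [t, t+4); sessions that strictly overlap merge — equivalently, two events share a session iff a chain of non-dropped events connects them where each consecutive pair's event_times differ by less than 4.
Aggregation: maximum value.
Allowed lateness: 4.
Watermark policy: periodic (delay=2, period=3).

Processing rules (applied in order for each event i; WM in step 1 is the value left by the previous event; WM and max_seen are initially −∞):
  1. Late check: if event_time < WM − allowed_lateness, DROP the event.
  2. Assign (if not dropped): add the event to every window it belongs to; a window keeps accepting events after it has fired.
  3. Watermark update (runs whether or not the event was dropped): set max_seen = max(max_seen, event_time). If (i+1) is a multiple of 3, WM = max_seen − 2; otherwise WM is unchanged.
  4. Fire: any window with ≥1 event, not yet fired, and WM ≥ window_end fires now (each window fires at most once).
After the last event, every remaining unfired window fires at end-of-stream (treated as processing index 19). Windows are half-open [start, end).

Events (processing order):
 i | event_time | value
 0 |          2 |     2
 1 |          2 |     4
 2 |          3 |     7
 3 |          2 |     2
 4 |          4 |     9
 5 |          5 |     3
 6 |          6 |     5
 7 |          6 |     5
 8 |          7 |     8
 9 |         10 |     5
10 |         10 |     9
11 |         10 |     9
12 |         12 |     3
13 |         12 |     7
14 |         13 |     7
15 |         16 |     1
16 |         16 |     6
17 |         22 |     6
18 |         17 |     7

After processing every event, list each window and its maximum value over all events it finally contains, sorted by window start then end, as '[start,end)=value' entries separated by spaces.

i=0 t=2 v=2: → [2,6); WM=−∞
i=1 t=2 v=4: → [2,6); WM=−∞
i=2 t=3 v=7: → [2,7); WM=1
i=3 t=2 v=2: → [2,7); WM=1
i=4 t=4 v=9: → [2,8); WM=1
i=5 t=5 v=3: → [2,9); WM=3
i=6 t=6 v=5: → [2,10); WM=3
i=7 t=6 v=5: → [2,10); WM=3
i=8 t=7 v=8: → [2,11); WM=5
i=9 t=10 v=5: → [2,14); WM=5
i=10 t=10 v=9: → [2,14); WM=5
i=11 t=10 v=9: → [2,14); WM=8
i=12 t=12 v=3: → [2,16); WM=8
i=13 t=12 v=7: → [2,16); WM=8
i=14 t=13 v=7: → [2,17); WM=11
i=15 t=16 v=1: → [2,20); WM=11
i=16 t=16 v=6: → [2,20); WM=11
i=17 t=22 v=6: → [22,26); WM=20
i=18 t=17 v=7: → [2,21); WM=20

[2,21)=9 [22,26)=6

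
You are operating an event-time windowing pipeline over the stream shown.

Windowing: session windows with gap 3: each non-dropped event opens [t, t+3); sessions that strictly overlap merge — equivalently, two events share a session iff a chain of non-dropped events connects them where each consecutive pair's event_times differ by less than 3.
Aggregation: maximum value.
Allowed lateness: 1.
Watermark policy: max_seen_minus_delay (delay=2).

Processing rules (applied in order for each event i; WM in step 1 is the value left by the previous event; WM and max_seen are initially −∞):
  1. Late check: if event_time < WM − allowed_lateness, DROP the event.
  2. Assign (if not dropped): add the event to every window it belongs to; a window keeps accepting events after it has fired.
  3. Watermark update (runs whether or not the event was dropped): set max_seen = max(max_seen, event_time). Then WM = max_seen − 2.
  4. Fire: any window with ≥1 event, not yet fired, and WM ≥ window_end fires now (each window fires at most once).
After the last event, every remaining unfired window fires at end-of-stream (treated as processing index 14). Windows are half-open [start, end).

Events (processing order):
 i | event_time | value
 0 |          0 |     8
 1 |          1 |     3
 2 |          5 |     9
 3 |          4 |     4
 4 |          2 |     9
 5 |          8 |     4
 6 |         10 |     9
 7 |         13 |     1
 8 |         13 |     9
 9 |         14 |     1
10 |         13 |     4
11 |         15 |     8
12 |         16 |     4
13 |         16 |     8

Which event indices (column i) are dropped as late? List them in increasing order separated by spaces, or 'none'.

none

i=0 t=0 v=8: → [0,3); WM=-2
i=1 t=1 v=3: → [0,4); WM=-1
i=2 t=5 v=9: → [5,8); WM=3
i=3 t=4 v=4: → [4,8); WM=3
i=4 t=2 v=9: → [0,8); WM=3
i=5 t=8 v=4: → [8,11); WM=6
i=6 t=10 v=9: → [8,13); WM=8
i=7 t=13 v=1: → [13,16); WM=11
i=8 t=13 v=9: → [13,16); WM=11
i=9 t=14 v=1: → [13,17); WM=12
i=10 t=13 v=4: → [13,17); WM=12
i=11 t=15 v=8: → [13,18); WM=13
i=12 t=16 v=4: → [13,19); WM=14
i=13 t=16 v=8: → [13,19); WM=14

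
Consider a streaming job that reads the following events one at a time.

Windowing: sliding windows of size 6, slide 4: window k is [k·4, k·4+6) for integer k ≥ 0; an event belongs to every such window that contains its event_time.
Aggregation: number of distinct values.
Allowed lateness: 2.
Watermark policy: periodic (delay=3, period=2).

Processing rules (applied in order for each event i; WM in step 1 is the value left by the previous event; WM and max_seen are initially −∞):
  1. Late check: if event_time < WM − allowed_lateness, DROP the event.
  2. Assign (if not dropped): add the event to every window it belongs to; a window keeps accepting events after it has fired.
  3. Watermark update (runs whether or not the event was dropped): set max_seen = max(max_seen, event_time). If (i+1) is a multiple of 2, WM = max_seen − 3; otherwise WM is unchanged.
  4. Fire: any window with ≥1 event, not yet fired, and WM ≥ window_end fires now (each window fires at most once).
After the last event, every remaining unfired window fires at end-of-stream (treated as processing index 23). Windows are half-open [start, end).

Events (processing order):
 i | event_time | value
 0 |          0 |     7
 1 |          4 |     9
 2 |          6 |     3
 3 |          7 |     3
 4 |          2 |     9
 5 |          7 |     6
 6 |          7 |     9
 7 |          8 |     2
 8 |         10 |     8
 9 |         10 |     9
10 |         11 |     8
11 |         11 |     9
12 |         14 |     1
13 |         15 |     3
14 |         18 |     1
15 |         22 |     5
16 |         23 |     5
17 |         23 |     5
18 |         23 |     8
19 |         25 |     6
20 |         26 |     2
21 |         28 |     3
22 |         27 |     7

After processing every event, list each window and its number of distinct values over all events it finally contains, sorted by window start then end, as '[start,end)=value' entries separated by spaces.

i=0 t=0 v=7: → [0,6); WM=−∞
i=1 t=4 v=9: → [4,10),[0,6); WM=1
i=2 t=6 v=3: → [4,10); WM=1
i=3 t=7 v=3: → [4,10); WM=4
i=4 t=2 v=9: → [0,6); WM=4
i=5 t=7 v=6: → [4,10); WM=4
i=6 t=7 v=9: → [4,10); WM=4
i=7 t=8 v=2: → [8,14),[4,10); WM=5
i=8 t=10 v=8: → [8,14); WM=5
i=9 t=10 v=9: → [8,14); WM=7; [0,6) fires=2
i=10 t=11 v=8: → [8,14); WM=7
i=11 t=11 v=9: → [8,14); WM=8
i=12 t=14 v=1: → [12,18); WM=8
i=13 t=15 v=3: → [12,18); WM=12; [4,10) fires=4
i=14 t=18 v=1: → [16,22); WM=12
i=15 t=22 v=5: → [20,26); WM=19; [8,14) fires=3 [12,18) fires=2
i=16 t=23 v=5: → [20,26); WM=19
i=17 t=23 v=5: → [20,26); WM=20
i=18 t=23 v=8: → [20,26); WM=20
i=19 t=25 v=6: → [24,30),[20,26); WM=22; [16,22) fires=1
i=20 t=26 v=2: → [24,30); WM=22
i=21 t=28 v=3: → [28,34),[24,30); WM=25
i=22 t=27 v=7: → [24,30); WM=25

[0,6)=2 [4,10)=4 [8,14)=3 [12,18)=2 [16,22)=1 [20,26)=3 [24,30)=4 [28,34)=1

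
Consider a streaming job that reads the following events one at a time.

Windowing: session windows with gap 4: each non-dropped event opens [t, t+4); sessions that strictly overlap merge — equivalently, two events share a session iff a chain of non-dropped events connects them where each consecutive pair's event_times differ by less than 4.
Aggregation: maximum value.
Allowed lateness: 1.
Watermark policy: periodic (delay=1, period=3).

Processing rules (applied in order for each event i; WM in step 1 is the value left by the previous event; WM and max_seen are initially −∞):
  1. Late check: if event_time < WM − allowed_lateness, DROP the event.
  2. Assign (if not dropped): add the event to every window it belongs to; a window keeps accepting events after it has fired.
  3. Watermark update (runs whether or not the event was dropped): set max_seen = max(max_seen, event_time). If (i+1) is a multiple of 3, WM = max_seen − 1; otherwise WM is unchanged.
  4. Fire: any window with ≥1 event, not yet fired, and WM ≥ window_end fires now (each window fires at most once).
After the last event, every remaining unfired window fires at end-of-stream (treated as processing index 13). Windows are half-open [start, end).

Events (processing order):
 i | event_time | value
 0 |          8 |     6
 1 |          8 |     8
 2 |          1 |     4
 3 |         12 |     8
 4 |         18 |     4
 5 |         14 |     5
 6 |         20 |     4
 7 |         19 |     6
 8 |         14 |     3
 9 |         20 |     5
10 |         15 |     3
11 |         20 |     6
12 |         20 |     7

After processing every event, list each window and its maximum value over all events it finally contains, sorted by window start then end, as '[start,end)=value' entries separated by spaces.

i=0 t=8 v=6: → [8,12); WM=−∞
i=1 t=8 v=8: → [8,12); WM=−∞
i=2 t=1 v=4: → [1,5); WM=7
i=3 t=12 v=8: → [12,16); WM=7
i=4 t=18 v=4: → [18,22); WM=7
i=5 t=14 v=5: → [12,18); WM=17
i=6 t=20 v=4: → [18,24); WM=17
i=7 t=19 v=6: → [18,24); WM=17
i=8 t=14 v=3: DROP (t<17-1); WM=19
i=9 t=20 v=5: → [18,24); WM=19
i=10 t=15 v=3: DROP (t<19-1); WM=19
i=11 t=20 v=6: → [18,24); WM=19
i=12 t=20 v=7: → [18,24); WM=19

[1,5)=4 [8,12)=8 [12,18)=8 [18,24)=7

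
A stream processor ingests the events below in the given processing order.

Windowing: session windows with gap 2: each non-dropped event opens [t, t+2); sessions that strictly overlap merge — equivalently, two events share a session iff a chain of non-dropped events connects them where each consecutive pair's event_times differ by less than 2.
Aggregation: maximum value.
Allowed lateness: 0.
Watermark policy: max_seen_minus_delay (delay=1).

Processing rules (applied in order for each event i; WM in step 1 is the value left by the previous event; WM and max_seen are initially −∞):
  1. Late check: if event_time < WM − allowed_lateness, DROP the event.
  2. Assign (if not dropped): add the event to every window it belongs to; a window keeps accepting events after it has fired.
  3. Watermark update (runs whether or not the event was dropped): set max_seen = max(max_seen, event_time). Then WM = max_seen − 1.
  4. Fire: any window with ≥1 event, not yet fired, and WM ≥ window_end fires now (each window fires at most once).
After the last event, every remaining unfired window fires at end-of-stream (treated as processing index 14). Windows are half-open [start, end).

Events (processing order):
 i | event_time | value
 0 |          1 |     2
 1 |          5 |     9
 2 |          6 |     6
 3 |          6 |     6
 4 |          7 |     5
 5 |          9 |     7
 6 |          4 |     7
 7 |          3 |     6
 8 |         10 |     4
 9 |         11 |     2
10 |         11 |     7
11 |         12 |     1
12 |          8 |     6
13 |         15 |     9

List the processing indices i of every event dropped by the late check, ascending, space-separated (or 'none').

i=0 t=1 v=2: → [1,3); WM=0
i=1 t=5 v=9: → [5,7); WM=4
i=2 t=6 v=6: → [5,8); WM=5
i=3 t=6 v=6: → [5,8); WM=5
i=4 t=7 v=5: → [5,9); WM=6
i=5 t=9 v=7: → [9,11); WM=8
i=6 t=4 v=7: DROP (t<8-0); WM=8
i=7 t=3 v=6: DROP (t<8-0); WM=8
i=8 t=10 v=4: → [9,12); WM=9
i=9 t=11 v=2: → [9,13); WM=10
i=10 t=11 v=7: → [9,13); WM=10
i=11 t=12 v=1: → [9,14); WM=11
i=12 t=8 v=6: DROP (t<11-0); WM=11
i=13 t=15 v=9: → [15,17); WM=14

6 7 12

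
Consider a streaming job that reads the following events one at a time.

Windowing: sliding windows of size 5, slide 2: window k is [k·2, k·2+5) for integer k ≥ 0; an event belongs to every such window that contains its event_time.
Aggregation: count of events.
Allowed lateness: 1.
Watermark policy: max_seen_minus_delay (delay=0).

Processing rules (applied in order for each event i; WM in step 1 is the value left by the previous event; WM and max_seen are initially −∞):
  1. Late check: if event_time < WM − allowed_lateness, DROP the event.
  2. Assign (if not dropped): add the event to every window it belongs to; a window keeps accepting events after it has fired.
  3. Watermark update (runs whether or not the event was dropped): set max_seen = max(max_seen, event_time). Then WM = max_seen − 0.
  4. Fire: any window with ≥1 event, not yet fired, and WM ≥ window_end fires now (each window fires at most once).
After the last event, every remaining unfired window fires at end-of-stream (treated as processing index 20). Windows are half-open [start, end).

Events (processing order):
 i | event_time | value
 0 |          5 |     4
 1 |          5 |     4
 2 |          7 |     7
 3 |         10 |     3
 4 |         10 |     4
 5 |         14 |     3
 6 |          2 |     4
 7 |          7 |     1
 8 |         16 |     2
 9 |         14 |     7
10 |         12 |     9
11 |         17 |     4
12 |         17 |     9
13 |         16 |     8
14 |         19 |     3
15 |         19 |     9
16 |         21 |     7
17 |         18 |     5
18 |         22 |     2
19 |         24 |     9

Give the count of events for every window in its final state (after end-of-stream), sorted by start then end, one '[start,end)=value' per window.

[2,7)=2 [4,9)=3 [6,11)=3 [8,13)=2 [10,15)=3 [12,17)=3 [14,19)=5 [16,21)=6 [18,23)=4 [20,25)=3 [22,27)=2 [24,29)=1

i=0 t=5 v=4: → [4,9),[2,7); WM=5
i=1 t=5 v=4: → [4,9),[2,7); WM=5
i=2 t=7 v=7: → [6,11),[4,9); WM=7; [2,7) fires=2
i=3 t=10 v=3: → [10,15),[8,13),[6,11); WM=10; [4,9) fires=3
i=4 t=10 v=4: → [10,15),[8,13),[6,11); WM=10
i=5 t=14 v=3: → [14,19),[12,17),[10,15); WM=14; [6,11) fires=3 [8,13) fires=2
i=6 t=2 v=4: DROP (t<14-1); WM=14
i=7 t=7 v=1: DROP (t<14-1); WM=14
i=8 t=16 v=2: → [16,21),[14,19),[12,17); WM=16; [10,15) fires=3
i=9 t=14 v=7: DROP (t<16-1); WM=16
i=10 t=12 v=9: DROP (t<16-1); WM=16
i=11 t=17 v=4: → [16,21),[14,19); WM=17; [12,17) fires=2
i=12 t=17 v=9: → [16,21),[14,19); WM=17
i=13 t=16 v=8: → [16,21),[14,19),[12,17); WM=17
i=14 t=19 v=3: → [18,23),[16,21); WM=19; [14,19) fires=5
i=15 t=19 v=9: → [18,23),[16,21); WM=19
i=16 t=21 v=7: → [20,25),[18,23); WM=21; [16,21) fires=6
i=17 t=18 v=5: DROP (t<21-1); WM=21
i=18 t=22 v=2: → [22,27),[20,25),[18,23); WM=22
i=19 t=24 v=9: → [24,29),[22,27),[20,25); WM=24; [18,23) fires=4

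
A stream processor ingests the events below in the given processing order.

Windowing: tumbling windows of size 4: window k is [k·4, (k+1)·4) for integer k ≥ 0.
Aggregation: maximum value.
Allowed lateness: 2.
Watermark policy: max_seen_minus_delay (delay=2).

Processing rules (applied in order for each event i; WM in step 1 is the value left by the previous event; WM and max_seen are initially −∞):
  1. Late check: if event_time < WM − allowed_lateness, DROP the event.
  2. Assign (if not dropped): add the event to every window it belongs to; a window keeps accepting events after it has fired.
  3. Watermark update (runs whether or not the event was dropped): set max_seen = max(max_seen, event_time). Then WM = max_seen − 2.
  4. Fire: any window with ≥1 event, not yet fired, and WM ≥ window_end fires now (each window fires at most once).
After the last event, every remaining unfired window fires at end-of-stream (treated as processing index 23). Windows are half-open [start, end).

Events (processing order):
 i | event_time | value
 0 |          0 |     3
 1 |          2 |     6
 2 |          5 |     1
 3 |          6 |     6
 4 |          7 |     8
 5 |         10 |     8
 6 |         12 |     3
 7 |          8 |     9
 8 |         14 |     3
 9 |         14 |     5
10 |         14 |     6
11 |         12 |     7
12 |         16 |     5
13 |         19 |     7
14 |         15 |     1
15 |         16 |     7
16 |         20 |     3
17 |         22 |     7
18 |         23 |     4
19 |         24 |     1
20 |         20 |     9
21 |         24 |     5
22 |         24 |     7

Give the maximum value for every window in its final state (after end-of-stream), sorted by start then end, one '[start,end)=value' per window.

i=0 t=0 v=3: → [0,4); WM=-2
i=1 t=2 v=6: → [0,4); WM=0
i=2 t=5 v=1: → [4,8); WM=3
i=3 t=6 v=6: → [4,8); WM=4; [0,4) fires=6
i=4 t=7 v=8: → [4,8); WM=5
i=5 t=10 v=8: → [8,12); WM=8; [4,8) fires=8
i=6 t=12 v=3: → [12,16); WM=10
i=7 t=8 v=9: → [8,12); WM=10
i=8 t=14 v=3: → [12,16); WM=12; [8,12) fires=9
i=9 t=14 v=5: → [12,16); WM=12
i=10 t=14 v=6: → [12,16); WM=12
i=11 t=12 v=7: → [12,16); WM=12
i=12 t=16 v=5: → [16,20); WM=14
i=13 t=19 v=7: → [16,20); WM=17; [12,16) fires=7
i=14 t=15 v=1: → [12,16); WM=17
i=15 t=16 v=7: → [16,20); WM=17
i=16 t=20 v=3: → [20,24); WM=18
i=17 t=22 v=7: → [20,24); WM=20; [16,20) fires=7
i=18 t=23 v=4: → [20,24); WM=21
i=19 t=24 v=1: → [24,28); WM=22
i=20 t=20 v=9: → [20,24); WM=22
i=21 t=24 v=5: → [24,28); WM=22
i=22 t=24 v=7: → [24,28); WM=22

[0,4)=6 [4,8)=8 [8,12)=9 [12,16)=7 [16,20)=7 [20,24)=9 [24,28)=7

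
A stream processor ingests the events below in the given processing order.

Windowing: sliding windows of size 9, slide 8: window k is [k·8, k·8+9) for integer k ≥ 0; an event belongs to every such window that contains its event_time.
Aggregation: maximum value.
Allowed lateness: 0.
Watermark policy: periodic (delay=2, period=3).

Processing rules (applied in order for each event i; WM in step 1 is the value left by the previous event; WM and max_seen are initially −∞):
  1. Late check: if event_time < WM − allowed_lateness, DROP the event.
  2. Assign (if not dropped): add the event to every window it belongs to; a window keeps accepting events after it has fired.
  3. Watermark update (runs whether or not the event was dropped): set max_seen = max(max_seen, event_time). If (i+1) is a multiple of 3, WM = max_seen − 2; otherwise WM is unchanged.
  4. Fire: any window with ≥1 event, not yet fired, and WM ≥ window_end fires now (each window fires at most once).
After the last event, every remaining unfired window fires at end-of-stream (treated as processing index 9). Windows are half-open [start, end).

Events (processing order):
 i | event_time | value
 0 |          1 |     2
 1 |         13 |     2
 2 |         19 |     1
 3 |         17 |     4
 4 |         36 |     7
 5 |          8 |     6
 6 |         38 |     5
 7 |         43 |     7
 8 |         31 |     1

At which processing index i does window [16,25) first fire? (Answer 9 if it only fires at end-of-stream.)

5

i=0 t=1 v=2: → [0,9); WM=−∞
i=1 t=13 v=2: → [8,17); WM=−∞
i=2 t=19 v=1: → [16,25); WM=17; [0,9) fires=2 [8,17) fires=2
i=3 t=17 v=4: → [16,25); WM=17
i=4 t=36 v=7: → [32,41); WM=17
i=5 t=8 v=6: DROP (t<17-0); WM=34; [16,25) fires=4
i=6 t=38 v=5: → [32,41); WM=34
i=7 t=43 v=7: → [40,49); WM=34
i=8 t=31 v=1: DROP (t<34-0); WM=41; [32,41) fires=7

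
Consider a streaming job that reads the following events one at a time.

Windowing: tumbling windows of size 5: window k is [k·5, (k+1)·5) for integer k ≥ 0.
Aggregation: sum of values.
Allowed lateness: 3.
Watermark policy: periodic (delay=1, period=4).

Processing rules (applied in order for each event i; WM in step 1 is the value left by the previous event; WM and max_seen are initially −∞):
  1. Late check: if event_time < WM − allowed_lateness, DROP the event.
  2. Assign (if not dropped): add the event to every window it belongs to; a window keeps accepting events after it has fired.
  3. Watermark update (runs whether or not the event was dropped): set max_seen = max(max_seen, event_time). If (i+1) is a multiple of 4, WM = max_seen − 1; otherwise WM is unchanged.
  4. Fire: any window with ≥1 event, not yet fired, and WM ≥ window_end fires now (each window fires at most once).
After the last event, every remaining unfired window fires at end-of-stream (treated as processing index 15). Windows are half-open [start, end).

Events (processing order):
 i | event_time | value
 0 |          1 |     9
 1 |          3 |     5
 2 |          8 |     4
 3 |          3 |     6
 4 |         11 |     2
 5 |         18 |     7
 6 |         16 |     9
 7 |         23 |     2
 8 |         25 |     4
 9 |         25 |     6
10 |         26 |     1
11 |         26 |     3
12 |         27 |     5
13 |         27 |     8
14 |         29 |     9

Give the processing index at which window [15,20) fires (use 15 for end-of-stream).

i=0 t=1 v=9: → [0,5); WM=−∞
i=1 t=3 v=5: → [0,5); WM=−∞
i=2 t=8 v=4: → [5,10); WM=−∞
i=3 t=3 v=6: → [0,5); WM=7; [0,5) fires=20
i=4 t=11 v=2: → [10,15); WM=7
i=5 t=18 v=7: → [15,20); WM=7
i=6 t=16 v=9: → [15,20); WM=7
i=7 t=23 v=2: → [20,25); WM=22; [5,10) fires=4 [10,15) fires=2 [15,20) fires=16
i=8 t=25 v=4: → [25,30); WM=22
i=9 t=25 v=6: → [25,30); WM=22
i=10 t=26 v=1: → [25,30); WM=22
i=11 t=26 v=3: → [25,30); WM=25; [20,25) fires=2
i=12 t=27 v=5: → [25,30); WM=25
i=13 t=27 v=8: → [25,30); WM=25
i=14 t=29 v=9: → [25,30); WM=25

7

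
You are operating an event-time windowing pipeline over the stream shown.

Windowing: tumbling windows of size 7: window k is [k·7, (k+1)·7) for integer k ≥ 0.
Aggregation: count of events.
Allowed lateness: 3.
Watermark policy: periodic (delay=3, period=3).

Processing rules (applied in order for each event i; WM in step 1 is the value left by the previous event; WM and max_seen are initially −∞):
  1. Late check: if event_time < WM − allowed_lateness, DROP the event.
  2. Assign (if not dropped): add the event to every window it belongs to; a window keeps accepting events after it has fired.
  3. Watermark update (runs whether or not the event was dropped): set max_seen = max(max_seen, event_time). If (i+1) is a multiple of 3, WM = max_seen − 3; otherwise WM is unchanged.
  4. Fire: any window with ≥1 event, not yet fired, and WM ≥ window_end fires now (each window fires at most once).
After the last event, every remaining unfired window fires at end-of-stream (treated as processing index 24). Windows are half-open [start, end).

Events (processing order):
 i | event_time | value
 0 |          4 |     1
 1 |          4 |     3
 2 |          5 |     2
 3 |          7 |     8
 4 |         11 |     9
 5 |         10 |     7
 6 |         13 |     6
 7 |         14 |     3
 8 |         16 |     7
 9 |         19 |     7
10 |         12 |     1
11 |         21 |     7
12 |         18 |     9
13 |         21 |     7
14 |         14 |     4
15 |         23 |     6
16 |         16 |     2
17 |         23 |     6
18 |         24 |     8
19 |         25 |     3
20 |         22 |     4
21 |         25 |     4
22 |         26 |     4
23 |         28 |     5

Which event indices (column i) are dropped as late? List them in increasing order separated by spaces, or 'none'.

i=0 t=4 v=1: → [0,7); WM=−∞
i=1 t=4 v=3: → [0,7); WM=−∞
i=2 t=5 v=2: → [0,7); WM=2
i=3 t=7 v=8: → [7,14); WM=2
i=4 t=11 v=9: → [7,14); WM=2
i=5 t=10 v=7: → [7,14); WM=8; [0,7) fires=3
i=6 t=13 v=6: → [7,14); WM=8
i=7 t=14 v=3: → [14,21); WM=8
i=8 t=16 v=7: → [14,21); WM=13
i=9 t=19 v=7: → [14,21); WM=13
i=10 t=12 v=1: → [7,14); WM=13
i=11 t=21 v=7: → [21,28); WM=18; [7,14) fires=5
i=12 t=18 v=9: → [14,21); WM=18
i=13 t=21 v=7: → [21,28); WM=18
i=14 t=14 v=4: DROP (t<18-3); WM=18
i=15 t=23 v=6: → [21,28); WM=18
i=16 t=16 v=2: → [14,21); WM=18
i=17 t=23 v=6: → [21,28); WM=20
i=18 t=24 v=8: → [21,28); WM=20
i=19 t=25 v=3: → [21,28); WM=20
i=20 t=22 v=4: → [21,28); WM=22; [14,21) fires=5
i=21 t=25 v=4: → [21,28); WM=22
i=22 t=26 v=4: → [21,28); WM=22
i=23 t=28 v=5: → [28,35); WM=25

14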